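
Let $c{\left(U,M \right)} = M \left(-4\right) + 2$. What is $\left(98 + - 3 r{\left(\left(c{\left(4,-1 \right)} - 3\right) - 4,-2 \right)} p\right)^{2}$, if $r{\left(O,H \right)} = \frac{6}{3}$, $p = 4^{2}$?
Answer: $4$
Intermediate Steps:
$p = 16$
$c{\left(U,M \right)} = 2 - 4 M$ ($c{\left(U,M \right)} = - 4 M + 2 = 2 - 4 M$)
$r{\left(O,H \right)} = 2$ ($r{\left(O,H \right)} = 6 \cdot \frac{1}{3} = 2$)
$\left(98 + - 3 r{\left(\left(c{\left(4,-1 \right)} - 3\right) - 4,-2 \right)} p\right)^{2} = \left(98 + \left(-3\right) 2 \cdot 16\right)^{2} = \left(98 - 96\right)^{2} = 2^{2} = 4$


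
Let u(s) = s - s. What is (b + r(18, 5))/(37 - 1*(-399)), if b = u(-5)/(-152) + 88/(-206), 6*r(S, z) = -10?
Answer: -647/134724 ≈ -0.0048024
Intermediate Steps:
u(s) = 0
r(S, z) = -5/3 (r(S, z) = (1/6)*(-10) = -5/3)
b = -44/103 (b = 0/(-152) + 88/(-206) = 0*(-1/152) + 88*(-1/206) = 0 - 44/103 = -44/103 ≈ -0.42718)
(b + r(18, 5))/(37 - 1*(-399)) = (-44/103 - 5/3)/(37 - 1*(-399)) = -647/(309*(37 + 399)) = -647/309/436 = -647/309*1/436 = -647/134724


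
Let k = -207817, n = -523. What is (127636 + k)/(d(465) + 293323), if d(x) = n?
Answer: -26727/97600 ≈ -0.27384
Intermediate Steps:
d(x) = -523
(127636 + k)/(d(465) + 293323) = (127636 - 207817)/(-523 + 293323) = -80181/292800 = -80181*1/292800 = -26727/97600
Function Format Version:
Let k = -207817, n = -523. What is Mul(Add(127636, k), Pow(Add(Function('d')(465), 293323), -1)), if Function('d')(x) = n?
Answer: Rational(-26727, 97600) ≈ -0.27384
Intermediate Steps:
Function('d')(x) = -523
Mul(Add(127636, k), Pow(Add(Function('d')(465), 293323), -1)) = Mul(Add(127636, -207817), Pow(Add(-523, 293323), -1)) = Mul(-80181, Pow(292800, -1)) = Mul(-80181, Rational(1, 292800)) = Rational(-26727, 97600)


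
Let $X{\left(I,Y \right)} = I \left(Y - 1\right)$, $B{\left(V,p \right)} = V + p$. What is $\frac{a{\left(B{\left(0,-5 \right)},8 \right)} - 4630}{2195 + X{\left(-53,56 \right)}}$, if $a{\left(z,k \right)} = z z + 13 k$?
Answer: $\frac{4501}{720} \approx 6.2514$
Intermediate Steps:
$X{\left(I,Y \right)} = I \left(-1 + Y\right)$
$a{\left(z,k \right)} = z^{2} + 13 k$
$\frac{a{\left(B{\left(0,-5 \right)},8 \right)} - 4630}{2195 + X{\left(-53,56 \right)}} = \frac{\left(\left(0 - 5\right)^{2} + 13 \cdot 8\right) - 4630}{2195 - 53 \left(-1 + 56\right)} = \frac{\left(\left(-5\right)^{2} + 104\right) - 4630}{2195 - 2915} = \frac{\left(25 + 104\right) - 4630}{2195 - 2915} = \frac{129 - 4630}{-720} = \left(-4501\right) \left(- \frac{1}{720}\right) = \frac{4501}{720}$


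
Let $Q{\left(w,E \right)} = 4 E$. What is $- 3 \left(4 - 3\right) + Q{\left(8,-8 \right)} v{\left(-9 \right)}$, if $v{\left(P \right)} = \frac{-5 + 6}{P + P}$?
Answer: $- \frac{11}{9} \approx -1.2222$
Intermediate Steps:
$v{\left(P \right)} = \frac{1}{2 P}$ ($v{\left(P \right)} = 1 \frac{1}{2 P} = \frac{1}{2 P}$)
$- 3 \left(4 - 3\right) + Q{\left(8,-8 \right)} v{\left(-9 \right)} = - 3 \left(4 - 3\right) + 4 \left(-8\right) \frac{1}{2 \left(-9\right)} = \left(-3\right) 1 - 32 \cdot \frac{1}{2} \left(- \frac{1}{9}\right) = -3 - - \frac{16}{9} = -3 + \frac{16}{9} = - \frac{11}{9}$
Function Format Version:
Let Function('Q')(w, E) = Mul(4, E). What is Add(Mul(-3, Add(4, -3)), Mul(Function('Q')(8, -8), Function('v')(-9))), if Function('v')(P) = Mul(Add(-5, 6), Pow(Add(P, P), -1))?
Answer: Rational(-11, 9) ≈ -1.2222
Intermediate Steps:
Function('v')(P) = Mul(Rational(1, 2), Pow(P, -1)) (Function('v')(P) = Mul(1, Pow(Mul(2, P), -1)) = Mul(1, Mul(Rational(1, 2), Pow(P, -1))) = Mul(Rational(1, 2), Pow(P, -1)))
Add(Mul(-3, Add(4, -3)), Mul(Function('Q')(8, -8), Function('v')(-9))) = Add(Mul(-3, Add(4, -3)), Mul(Mul(4, -8), Mul(Rational(1, 2), Pow(-9, -1)))) = Add(Mul(-3, 1), Mul(-32, Mul(Rational(1, 2), Rational(-1, 9)))) = Add(-3, Mul(-32, Rational(-1, 18))) = Add(-3, Rational(16, 9)) = Rational(-11, 9)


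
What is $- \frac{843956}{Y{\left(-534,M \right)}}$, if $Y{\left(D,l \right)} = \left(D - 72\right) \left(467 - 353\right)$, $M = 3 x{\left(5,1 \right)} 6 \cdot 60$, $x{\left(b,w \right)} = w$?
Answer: $\frac{2089}{171} \approx 12.216$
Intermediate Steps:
$M = 1080$ ($M = 3 \cdot 1 \cdot 6 \cdot 60 = 3 \cdot 6 \cdot 60 = 18 \cdot 60 = 1080$)
$Y{\left(D,l \right)} = -8208 + 114 D$ ($Y{\left(D,l \right)} = \left(-72 + D\right) 114 = -8208 + 114 D$)
$- \frac{843956}{Y{\left(-534,M \right)}} = - \frac{843956}{-8208 + 114 \left(-534\right)} = - \frac{843956}{-8208 - 60876} = - \frac{843956}{-69084} = \left(-843956\right) \left(- \frac{1}{69084}\right) = \frac{2089}{171}$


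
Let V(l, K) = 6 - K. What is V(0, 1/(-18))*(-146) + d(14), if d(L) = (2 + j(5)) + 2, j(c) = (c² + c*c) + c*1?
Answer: -7426/9 ≈ -825.11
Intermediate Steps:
j(c) = c + 2*c² (j(c) = (c² + c²) + c = 2*c² + c = c + 2*c²)
d(L) = 59 (d(L) = (2 + 5*(1 + 2*5)) + 2 = (2 + 5*(1 + 10)) + 2 = (2 + 5*11) + 2 = (2 + 55) + 2 = 57 + 2 = 59)
V(0, 1/(-18))*(-146) + d(14) = (6 - 1/(-18))*(-146) + 59 = (6 - 1*(-1/18))*(-146) + 59 = (6 + 1/18)*(-146) + 59 = (109/18)*(-146) + 59 = -7957/9 + 59 = -7426/9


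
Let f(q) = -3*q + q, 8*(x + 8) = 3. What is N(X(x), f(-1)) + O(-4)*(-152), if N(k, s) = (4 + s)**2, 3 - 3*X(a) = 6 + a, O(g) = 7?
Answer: -1028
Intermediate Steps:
x = -61/8 (x = -8 + (1/8)*3 = -8 + 3/8 = -61/8 ≈ -7.6250)
f(q) = -2*q
X(a) = -1 - a/3 (X(a) = 1 - (6 + a)/3 = 1 + (-2 - a/3) = -1 - a/3)
N(X(x), f(-1)) + O(-4)*(-152) = (4 - 2*(-1))**2 + 7*(-152) = (4 + 2)**2 - 1064 = 6**2 - 1064 = 36 - 1064 = -1028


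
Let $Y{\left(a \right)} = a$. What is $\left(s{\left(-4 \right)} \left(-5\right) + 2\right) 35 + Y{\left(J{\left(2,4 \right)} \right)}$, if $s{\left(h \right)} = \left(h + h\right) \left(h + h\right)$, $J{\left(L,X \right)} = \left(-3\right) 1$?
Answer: $-11133$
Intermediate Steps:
$J{\left(L,X \right)} = -3$
$s{\left(h \right)} = 4 h^{2}$ ($s{\left(h \right)} = 2 h 2 h = 4 h^{2}$)
$\left(s{\left(-4 \right)} \left(-5\right) + 2\right) 35 + Y{\left(J{\left(2,4 \right)} \right)} = \left(4 \left(-4\right)^{2} \left(-5\right) + 2\right) 35 - 3 = \left(4 \cdot 16 \left(-5\right) + 2\right) 35 - 3 = \left(64 \left(-5\right) + 2\right) 35 - 3 = \left(-320 + 2\right) 35 - 3 = \left(-318\right) 35 - 3 = -11130 - 3 = -11133$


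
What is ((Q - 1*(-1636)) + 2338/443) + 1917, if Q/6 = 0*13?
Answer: 1576317/443 ≈ 3558.3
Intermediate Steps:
Q = 0 (Q = 6*(0*13) = 6*0 = 0)
((Q - 1*(-1636)) + 2338/443) + 1917 = ((0 - 1*(-1636)) + 2338/443) + 1917 = ((0 + 1636) + 2338*(1/443)) + 1917 = (1636 + 2338/443) + 1917 = 727086/443 + 1917 = 1576317/443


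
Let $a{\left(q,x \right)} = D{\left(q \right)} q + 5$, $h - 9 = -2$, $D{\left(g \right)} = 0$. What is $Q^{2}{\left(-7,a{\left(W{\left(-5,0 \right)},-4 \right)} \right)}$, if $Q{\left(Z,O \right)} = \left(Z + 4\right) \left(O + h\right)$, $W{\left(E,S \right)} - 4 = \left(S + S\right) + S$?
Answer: $1296$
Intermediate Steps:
$h = 7$ ($h = 9 - 2 = 7$)
$W{\left(E,S \right)} = 4 + 3 S$ ($W{\left(E,S \right)} = 4 + \left(\left(S + S\right) + S\right) = 4 + \left(2 S + S\right) = 4 + 3 S$)
$a{\left(q,x \right)} = 5$ ($a{\left(q,x \right)} = 0 q + 5 = 0 + 5 = 5$)
$Q{\left(Z,O \right)} = \left(4 + Z\right) \left(7 + O\right)$ ($Q{\left(Z,O \right)} = \left(Z + 4\right) \left(O + 7\right) = \left(4 + Z\right) \left(7 + O\right)$)
$Q^{2}{\left(-7,a{\left(W{\left(-5,0 \right)},-4 \right)} \right)} = \left(28 + 4 \cdot 5 + 7 \left(-7\right) + 5 \left(-7\right)\right)^{2} = \left(28 + 20 - 49 - 35\right)^{2} = \left(-36\right)^{2} = 1296$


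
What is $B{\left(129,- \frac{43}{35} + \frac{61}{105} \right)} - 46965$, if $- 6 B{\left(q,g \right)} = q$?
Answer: $- \frac{93973}{2} \approx -46987.0$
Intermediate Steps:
$B{\left(q,g \right)} = - \frac{q}{6}$
$B{\left(129,- \frac{43}{35} + \frac{61}{105} \right)} - 46965 = \left(- \frac{1}{6}\right) 129 - 46965 = - \frac{43}{2} - 46965 = - \frac{93973}{2}$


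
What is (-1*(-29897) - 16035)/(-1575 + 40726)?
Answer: 13862/39151 ≈ 0.35406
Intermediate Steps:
(-1*(-29897) - 16035)/(-1575 + 40726) = (29897 - 16035)/39151 = 13862*(1/39151) = 13862/39151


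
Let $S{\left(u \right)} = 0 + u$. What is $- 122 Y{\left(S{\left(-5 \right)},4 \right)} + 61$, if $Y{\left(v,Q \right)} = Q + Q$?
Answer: $-915$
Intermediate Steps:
$S{\left(u \right)} = u$
$Y{\left(v,Q \right)} = 2 Q$
$- 122 Y{\left(S{\left(-5 \right)},4 \right)} + 61 = - 122 \cdot 2 \cdot 4 + 61 = \left(-122\right) 8 + 61 = -976 + 61 = -915$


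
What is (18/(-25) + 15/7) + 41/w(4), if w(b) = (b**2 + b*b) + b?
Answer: 16139/6300 ≈ 2.5617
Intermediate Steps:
w(b) = b + 2*b**2 (w(b) = (b**2 + b**2) + b = 2*b**2 + b = b + 2*b**2)
(18/(-25) + 15/7) + 41/w(4) = (18/(-25) + 15/7) + 41/(4*(1 + 2*4)) = (18*(-1/25) + 15*(1/7)) + 41/(4*(1 + 8)) = (-18/25 + 15/7) + 41/(4*9) = 249/175 + 41/36 = 16139/6300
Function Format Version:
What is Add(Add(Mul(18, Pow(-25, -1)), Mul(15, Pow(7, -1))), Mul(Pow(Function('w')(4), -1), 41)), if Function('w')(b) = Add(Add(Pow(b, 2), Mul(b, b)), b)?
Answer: Rational(16139, 6300) ≈ 2.5617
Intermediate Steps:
Function('w')(b) = Add(b, Mul(2, Pow(b, 2))) (Function('w')(b) = Add(Add(Pow(b, 2), Pow(b, 2)), b) = Add(Mul(2, Pow(b, 2)), b) = Add(b, Mul(2, Pow(b, 2))))
Add(Add(Mul(18, Pow(-25, -1)), Mul(15, Pow(7, -1))), Mul(Pow(Function('w')(4), -1), 41)) = Add(Add(Mul(18, Pow(-25, -1)), Mul(15, Pow(7, -1))), Mul(Pow(Mul(4, Add(1, Mul(2, 4))), -1), 41)) = Add(Add(Mul(18, Rational(-1, 25)), Mul(15, Rational(1, 7))), Mul(Pow(Mul(4, Add(1, 8)), -1), 41)) = Add(Add(Rational(-18, 25), Rational(15, 7)), Mul(Pow(Mul(4, 9), -1), 41)) = Add(Rational(249, 175), Mul(Pow(36, -1), 41)) = Add(Rational(249, 175), Mul(Rational(1, 36), 41)) = Add(Rational(249, 175), Rational(41, 36)) = Rational(16139, 6300)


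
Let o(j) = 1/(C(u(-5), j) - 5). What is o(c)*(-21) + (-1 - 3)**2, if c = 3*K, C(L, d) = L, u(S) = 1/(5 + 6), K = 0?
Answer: 365/18 ≈ 20.278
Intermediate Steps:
u(S) = 1/11
c = 0 (c = 3*0 = 0)
o(j) = -11/54 (o(j) = 1/(1/11 - 5) = 1/(-54/11) = -11/54)
o(c)*(-21) + (-1 - 3)**2 = -11/54*(-21) + (-1 - 3)**2 = 77/18 + (-4)**2 = 77/18 + 16 = 365/18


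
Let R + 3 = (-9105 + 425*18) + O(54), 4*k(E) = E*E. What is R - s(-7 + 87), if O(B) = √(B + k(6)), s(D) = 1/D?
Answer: -116641/80 + 3*√7 ≈ -1450.1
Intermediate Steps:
k(E) = E²/4 (k(E) = (E*E)/4 = E²/4)
O(B) = √(9 + B) (O(B) = √(B + (¼)*6²) = √(B + (¼)*36) = √(B + 9) = √(9 + B))
R = -1458 + 3*√7 (R = -3 + ((-9105 + 425*18) + √(9 + 54)) = -3 + ((-9105 + 7650) + √63) = -3 + (-1455 + 3*√7) = -1458 + 3*√7 ≈ -1450.1)
R - s(-7 + 87) = (-1458 + 3*√7) - 1/(-7 + 87) = (-1458 + 3*√7) - 1/80 = -116641/80 + 3*√7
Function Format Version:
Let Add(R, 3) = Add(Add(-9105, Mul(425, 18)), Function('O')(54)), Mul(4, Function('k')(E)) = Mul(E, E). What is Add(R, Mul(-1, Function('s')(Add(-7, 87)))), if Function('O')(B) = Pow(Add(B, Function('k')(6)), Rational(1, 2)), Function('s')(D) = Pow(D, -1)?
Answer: Add(Rational(-116641, 80), Mul(3, Pow(7, Rational(1, 2)))) ≈ -1450.1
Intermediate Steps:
Function('k')(E) = Mul(Rational(1, 4), Pow(E, 2)) (Function('k')(E) = Mul(Rational(1, 4), Mul(E, E)) = Mul(Rational(1, 4), Pow(E, 2)))
Function('O')(B) = Pow(Add(9, B), Rational(1, 2)) (Function('O')(B) = Pow(Add(B, Mul(Rational(1, 4), Pow(6, 2))), Rational(1, 2)) = Pow(Add(B, Mul(Rational(1, 4), 36)), Rational(1, 2)) = Pow(Add(B, 9), Rational(1, 2)) = Pow(Add(9, B), Rational(1, 2)))
R = Add(-1458, Mul(3, Pow(7, Rational(1, 2)))) (R = Add(-3, Add(Add(-9105, Mul(425, 18)), Pow(Add(9, 54), Rational(1, 2)))) = Add(-3, Add(Add(-9105, 7650), Pow(63, Rational(1, 2)))) = Add(-3, Add(-1455, Mul(3, Pow(7, Rational(1, 2))))) = Add(-1458, Mul(3, Pow(7, Rational(1, 2)))) ≈ -1450.1)
Add(R, Mul(-1, Function('s')(Add(-7, 87)))) = Add(Add(-1458, Mul(3, Pow(7, Rational(1, 2)))), Mul(-1, Pow(Add(-7, 87), -1))) = Add(Add(-1458, Mul(3, Pow(7, Rational(1, 2)))), Mul(-1, Pow(80, -1))) = Add(Add(-1458, Mul(3, Pow(7, Rational(1, 2)))), Mul(-1, Rational(1, 80))) = Add(Add(-1458, Mul(3, Pow(7, Rational(1, 2)))), Rational(-1, 80)) = Add(Rational(-116641, 80), Mul(3, Pow(7, Rational(1, 2))))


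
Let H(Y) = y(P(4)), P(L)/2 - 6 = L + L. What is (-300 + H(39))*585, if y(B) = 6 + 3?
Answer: -170235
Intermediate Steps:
P(L) = 12 + 4*L (P(L) = 12 + 2*(L + L) = 12 + 2*(2*L) = 12 + 4*L)
y(B) = 9
H(Y) = 9
(-300 + H(39))*585 = (-300 + 9)*585 = -291*585 = -170235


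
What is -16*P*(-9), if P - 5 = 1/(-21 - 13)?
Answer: 12168/17 ≈ 715.76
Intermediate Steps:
P = 169/34 (P = 5 + 1/(-21 - 13) = 5 + 1/(-34) = 5 - 1/34 = 169/34 ≈ 4.9706)
-16*P*(-9) = -16*169/34*(-9) = -1352/17*(-9) = 12168/17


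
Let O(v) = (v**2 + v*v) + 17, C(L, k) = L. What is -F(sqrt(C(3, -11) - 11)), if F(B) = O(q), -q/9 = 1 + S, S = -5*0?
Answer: -179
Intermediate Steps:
S = 0
q = -9 (q = -9*(1 + 0) = -9*1 = -9)
O(v) = 17 + 2*v**2 (O(v) = (v**2 + v**2) + 17 = 2*v**2 + 17 = 17 + 2*v**2)
F(B) = 179 (F(B) = 17 + 2*(-9)**2 = 17 + 2*81 = 17 + 162 = 179)
-F(sqrt(C(3, -11) - 11)) = -1*179 = -179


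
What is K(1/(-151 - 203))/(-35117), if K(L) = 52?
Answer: -52/35117 ≈ -0.0014808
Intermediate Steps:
K(1/(-151 - 203))/(-35117) = 52/(-35117) = 52*(-1/35117) = -52/35117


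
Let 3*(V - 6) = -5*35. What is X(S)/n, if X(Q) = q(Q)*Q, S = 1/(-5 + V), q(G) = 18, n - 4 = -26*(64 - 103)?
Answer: -27/87548 ≈ -0.00030840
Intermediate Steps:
n = 1018 (n = 4 - 26*(64 - 103) = 4 - 26*(-39) = 4 + 1014 = 1018)
V = -157/3 (V = 6 + (-5*35)/3 = 6 + (1/3)*(-175) = 6 - 175/3 = -157/3 ≈ -52.333)
S = -3/172 (S = 1/(-5 - 157/3) = 1/(-172/3) = -3/172 ≈ -0.017442)
X(Q) = 18*Q
X(S)/n = (18*(-3/172))/1018 = -27/86*1/1018 = -27/87548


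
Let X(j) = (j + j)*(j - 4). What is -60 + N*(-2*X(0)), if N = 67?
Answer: -60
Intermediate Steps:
X(j) = 2*j*(-4 + j) (X(j) = (2*j)*(-4 + j) = 2*j*(-4 + j))
-60 + N*(-2*X(0)) = -60 + 67*(-4*0*(-4 + 0)) = -60 + 67*(-4*0*(-4)) = -60 + 67*(-2*0) = -60 + 67*0 = -60 + 0 = -60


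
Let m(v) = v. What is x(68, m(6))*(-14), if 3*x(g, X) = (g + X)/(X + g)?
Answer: -14/3 ≈ -4.6667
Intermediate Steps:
x(g, X) = ⅓ (x(g, X) = ((g + X)/(X + g))/3 = ((X + g)/(X + g))/3 = (⅓)*1 = ⅓)
x(68, m(6))*(-14) = (⅓)*(-14) = -14/3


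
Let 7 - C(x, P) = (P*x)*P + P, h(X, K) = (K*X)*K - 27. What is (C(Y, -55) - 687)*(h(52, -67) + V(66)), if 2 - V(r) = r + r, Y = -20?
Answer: 13967101125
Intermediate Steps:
h(X, K) = -27 + X*K² (h(X, K) = X*K² - 27 = -27 + X*K²)
V(r) = 2 - 2*r (V(r) = 2 - (r + r) = 2 - 2*r)
C(x, P) = 7 - P - x*P² (C(x, P) = 7 - ((P*x)*P + P) = 7 - (x*P² + P) = 7 - (P + x*P²) = 7 + (-P - x*P²) = 7 - P - x*P²)
(C(Y, -55) - 687)*(h(52, -67) + V(66)) = ((7 - 1*(-55) - 1*(-20)*(-55)²) - 687)*((-27 + 52*(-67)²) + (2 - 2*66)) = ((7 + 55 - 1*(-20)*3025) - 687)*((-27 + 52*4489) + (2 - 132)) = ((7 + 55 + 60500) - 687)*((-27 + 233428) - 130) = (60562 - 687)*(233401 - 130) = 59875*233271 = 13967101125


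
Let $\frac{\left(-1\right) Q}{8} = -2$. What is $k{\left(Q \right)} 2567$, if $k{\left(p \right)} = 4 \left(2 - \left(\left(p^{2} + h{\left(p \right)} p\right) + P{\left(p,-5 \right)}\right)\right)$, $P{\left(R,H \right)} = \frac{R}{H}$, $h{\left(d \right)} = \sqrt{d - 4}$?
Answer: $- \frac{12876072}{5} - 328576 \sqrt{3} \approx -3.1443 \cdot 10^{6}$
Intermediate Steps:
$h{\left(d \right)} = \sqrt{-4 + d}$
$Q = 16$ ($Q = \left(-8\right) \left(-2\right) = 16$)
$k{\left(p \right)} = 8 - 4 p^{2} + \frac{4 p}{5} - 4 p \sqrt{-4 + p}$ ($k{\left(p \right)} = 4 \left(2 - \left(\left(p^{2} + \sqrt{-4 + p} p\right) + \frac{p}{-5}\right)\right) = 4 \left(2 - \left(\left(p^{2} + p \sqrt{-4 + p}\right) + p \left(- \frac{1}{5}\right)\right)\right) = 4 \left(2 - \left(\left(p^{2} + p \sqrt{-4 + p}\right) - \frac{p}{5}\right)\right) = 4 \left(2 - \left(p^{2} - \frac{p}{5} + p \sqrt{-4 + p}\right)\right) = 4 \left(2 - p^{2} + \frac{p}{5} - p \sqrt{-4 + p}\right) = 8 - 4 p^{2} + \frac{4 p}{5} - 4 p \sqrt{-4 + p}$)
$k{\left(Q \right)} 2567 = \left(8 - 4 \cdot 16^{2} + \frac{4}{5} \cdot 16 - 64 \sqrt{-4 + 16}\right) 2567 = \left(8 - 1024 + \frac{64}{5} - 64 \sqrt{12}\right) 2567 = \left(8 - 1024 + \frac{64}{5} - 64 \cdot 2 \sqrt{3}\right) 2567 = \left(8 - 1024 + \frac{64}{5} - 128 \sqrt{3}\right) 2567 = \left(- \frac{5016}{5} - 128 \sqrt{3}\right) 2567 = - \frac{12876072}{5} - 328576 \sqrt{3}$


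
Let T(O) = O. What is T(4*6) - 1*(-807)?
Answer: 831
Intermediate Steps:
T(4*6) - 1*(-807) = 4*6 - 1*(-807) = 24 + 807 = 831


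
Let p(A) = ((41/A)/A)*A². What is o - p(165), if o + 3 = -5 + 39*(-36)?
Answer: -1453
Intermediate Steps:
p(A) = 41 (p(A) = (41/A²)*A² = 41)
o = -1412 (o = -3 + (-5 + 39*(-36)) = -3 + (-5 - 1404) = -3 - 1409 = -1412)
o - p(165) = -1412 - 1*41 = -1412 - 41 = -1453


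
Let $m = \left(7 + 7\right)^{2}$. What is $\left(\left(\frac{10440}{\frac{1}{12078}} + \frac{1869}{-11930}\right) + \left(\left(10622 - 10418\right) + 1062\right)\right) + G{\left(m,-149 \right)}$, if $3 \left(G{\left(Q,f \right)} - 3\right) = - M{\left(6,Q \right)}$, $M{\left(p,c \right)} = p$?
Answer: $\frac{1504320351041}{11930} \approx 1.261 \cdot 10^{8}$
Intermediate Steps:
$m = 196$ ($m = 14^{2} = 196$)
$G{\left(Q,f \right)} = 1$ ($G{\left(Q,f \right)} = 3 + \frac{\left(-1\right) 6}{3} = 3 + \frac{1}{3} \left(-6\right) = 3 - 2 = 1$)
$\left(\left(\frac{10440}{\frac{1}{12078}} + \frac{1869}{-11930}\right) + \left(\left(10622 - 10418\right) + 1062\right)\right) + G{\left(m,-149 \right)} = \left(\left(\frac{10440}{\frac{1}{12078}} + \frac{1869}{-11930}\right) + \left(\left(10622 - 10418\right) + 1062\right)\right) + 1 = \left(\left(10440 \frac{1}{\frac{1}{12078}} + 1869 \left(- \frac{1}{11930}\right)\right) + \left(204 + 1062\right)\right) + 1 = \left(\left(10440 \cdot 12078 - \frac{1869}{11930}\right) + 1266\right) + 1 = \left(\left(126094320 - \frac{1869}{11930}\right) + 1266\right) + 1 = \left(\frac{1504305235731}{11930} + 1266\right) + 1 = \frac{1504320339111}{11930} + 1 = \frac{1504320351041}{11930}$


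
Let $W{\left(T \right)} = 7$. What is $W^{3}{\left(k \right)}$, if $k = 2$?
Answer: $343$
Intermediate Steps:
$W^{3}{\left(k \right)} = 7^{3} = 343$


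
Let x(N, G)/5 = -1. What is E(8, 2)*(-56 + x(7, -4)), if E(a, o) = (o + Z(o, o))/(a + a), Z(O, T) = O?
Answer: -61/4 ≈ -15.250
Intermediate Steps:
x(N, G) = -5 (x(N, G) = 5*(-1) = -5)
E(a, o) = o/a (E(a, o) = (o + o)/(a + a) = (2*o)/((2*a)) = (2*o)*(1/(2*a)) = o/a)
E(8, 2)*(-56 + x(7, -4)) = (2/8)*(-56 - 5) = (2*(⅛))*(-61) = (¼)*(-61) = -61/4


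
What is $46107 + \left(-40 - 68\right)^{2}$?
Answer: $57771$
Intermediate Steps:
$46107 + \left(-40 - 68\right)^{2} = 46107 + \left(-108\right)^{2} = 46107 + 11664 = 57771$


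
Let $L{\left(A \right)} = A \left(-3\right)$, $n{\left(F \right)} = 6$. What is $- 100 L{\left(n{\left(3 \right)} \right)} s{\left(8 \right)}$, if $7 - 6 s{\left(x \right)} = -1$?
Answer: $2400$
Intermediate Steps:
$s{\left(x \right)} = \frac{4}{3}$ ($s{\left(x \right)} = \frac{7}{6} - - \frac{1}{6} = \frac{7}{6} + \frac{1}{6} = \frac{4}{3}$)
$L{\left(A \right)} = - 3 A$
$- 100 L{\left(n{\left(3 \right)} \right)} s{\left(8 \right)} = - 100 \left(\left(-3\right) 6\right) \frac{4}{3} = \left(-100\right) \left(-18\right) \frac{4}{3} = 1800 \cdot \frac{4}{3} = 2400$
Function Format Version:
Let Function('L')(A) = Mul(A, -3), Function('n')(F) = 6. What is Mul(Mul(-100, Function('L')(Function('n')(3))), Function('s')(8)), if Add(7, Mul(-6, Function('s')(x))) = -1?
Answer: 2400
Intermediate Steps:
Function('s')(x) = Rational(4, 3) (Function('s')(x) = Add(Rational(7, 6), Mul(Rational(-1, 6), -1)) = Add(Rational(7, 6), Rational(1, 6)) = Rational(4, 3))
Function('L')(A) = Mul(-3, A)
Mul(Mul(-100, Function('L')(Function('n')(3))), Function('s')(8)) = Mul(Mul(-100, Mul(-3, 6)), Rational(4, 3)) = Mul(Mul(-100, -18), Rational(4, 3)) = Mul(1800, Rational(4, 3)) = 2400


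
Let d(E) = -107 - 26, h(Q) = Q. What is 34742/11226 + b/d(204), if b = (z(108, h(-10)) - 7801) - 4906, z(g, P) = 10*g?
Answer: 9653242/106647 ≈ 90.516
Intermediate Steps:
d(E) = -133
b = -11627 (b = (10*108 - 7801) - 4906 = (1080 - 7801) - 4906 = -6721 - 4906 = -11627)
34742/11226 + b/d(204) = 34742/11226 - 11627/(-133) = 34742*(1/11226) - 11627*(-1/133) = 17371/5613 + 1661/19 = 9653242/106647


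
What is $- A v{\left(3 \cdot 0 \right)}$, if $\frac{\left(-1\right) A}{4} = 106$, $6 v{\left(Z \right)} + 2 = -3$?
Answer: $- \frac{1060}{3} \approx -353.33$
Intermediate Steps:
$v{\left(Z \right)} = - \frac{5}{6}$ ($v{\left(Z \right)} = - \frac{1}{3} + \frac{1}{6} \left(-3\right) = - \frac{1}{3} - \frac{1}{2} = - \frac{5}{6}$)
$A = -424$ ($A = \left(-4\right) 106 = -424$)
$- A v{\left(3 \cdot 0 \right)} = - \frac{\left(-424\right) \left(-5\right)}{6} = \left(-1\right) \frac{1060}{3} = - \frac{1060}{3}$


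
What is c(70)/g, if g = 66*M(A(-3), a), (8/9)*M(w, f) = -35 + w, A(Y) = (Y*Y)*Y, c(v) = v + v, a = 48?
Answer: -280/9207 ≈ -0.030412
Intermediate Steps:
c(v) = 2*v
A(Y) = Y³ (A(Y) = Y²*Y = Y³)
M(w, f) = -315/8 + 9*w/8 (M(w, f) = 9*(-35 + w)/8 = -315/8 + 9*w/8)
g = -9207/2 (g = 66*(-315/8 + (9/8)*(-3)³) = 66*(-315/8 + (9/8)*(-27)) = 66*(-315/8 - 243/8) = 66*(-279/4) = -9207/2 ≈ -4603.5)
c(70)/g = (2*70)/(-9207/2) = 140*(-2/9207) = -280/9207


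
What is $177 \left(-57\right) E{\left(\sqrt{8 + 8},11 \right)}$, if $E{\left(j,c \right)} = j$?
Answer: $-40356$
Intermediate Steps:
$177 \left(-57\right) E{\left(\sqrt{8 + 8},11 \right)} = 177 \left(-57\right) \sqrt{8 + 8} = - 10089 \sqrt{16} = \left(-10089\right) 4 = -40356$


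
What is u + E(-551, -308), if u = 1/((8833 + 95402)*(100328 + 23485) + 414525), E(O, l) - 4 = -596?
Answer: -7640389047359/12906062580 ≈ -592.00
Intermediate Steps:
E(O, l) = -592 (E(O, l) = 4 - 596 = -592)
u = 1/12906062580 (u = 1/(104235*123813 + 414525) = 1/(12905648055 + 414525) = 1/12906062580 ≈ 7.7483e-11)
u + E(-551, -308) = 1/12906062580 - 592 = -7640389047359/12906062580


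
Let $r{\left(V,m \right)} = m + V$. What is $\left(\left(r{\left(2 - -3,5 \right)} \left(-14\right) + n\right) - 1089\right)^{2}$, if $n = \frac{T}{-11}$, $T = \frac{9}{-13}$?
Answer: $\frac{30883844644}{20449} \approx 1.5103 \cdot 10^{6}$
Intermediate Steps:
$T = - \frac{9}{13}$ ($T = 9 \left(- \frac{1}{13}\right) = - \frac{9}{13} \approx -0.69231$)
$r{\left(V,m \right)} = V + m$
$n = \frac{9}{143}$ ($n = - \frac{9}{13 \left(-11\right)} = \left(- \frac{9}{13}\right) \left(- \frac{1}{11}\right) = \frac{9}{143} \approx 0.062937$)
$\left(\left(r{\left(2 - -3,5 \right)} \left(-14\right) + n\right) - 1089\right)^{2} = \left(\left(\left(\left(2 - -3\right) + 5\right) \left(-14\right) + \frac{9}{143}\right) - 1089\right)^{2} = \left(\left(\left(\left(2 + 3\right) + 5\right) \left(-14\right) + \frac{9}{143}\right) - 1089\right)^{2} = \left(\left(\left(5 + 5\right) \left(-14\right) + \frac{9}{143}\right) - 1089\right)^{2} = \left(\left(10 \left(-14\right) + \frac{9}{143}\right) - 1089\right)^{2} = \left(\left(-140 + \frac{9}{143}\right) - 1089\right)^{2} = \left(- \frac{20011}{143} - 1089\right)^{2} = \left(- \frac{175738}{143}\right)^{2} = \frac{30883844644}{20449}$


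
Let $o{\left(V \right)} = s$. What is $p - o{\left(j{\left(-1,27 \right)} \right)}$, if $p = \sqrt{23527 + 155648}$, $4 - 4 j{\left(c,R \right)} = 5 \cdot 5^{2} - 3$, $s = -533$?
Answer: $533 + 5 \sqrt{7167} \approx 956.29$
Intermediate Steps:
$j{\left(c,R \right)} = - \frac{59}{2}$ ($j{\left(c,R \right)} = 1 - \frac{5 \cdot 5^{2} - 3}{4} = 1 - \frac{5 \cdot 25 - 3}{4} = 1 - \frac{125 - 3}{4} = 1 - \frac{61}{2} = - \frac{59}{2}$)
$o{\left(V \right)} = -533$
$p = 5 \sqrt{7167}$ ($p = \sqrt{179175} = 5 \sqrt{7167} \approx 423.29$)
$p - o{\left(j{\left(-1,27 \right)} \right)} = 5 \sqrt{7167} - -533 = 5 \sqrt{7167} + 533 = 533 + 5 \sqrt{7167}$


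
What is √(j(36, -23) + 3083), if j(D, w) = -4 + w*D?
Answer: √2251 ≈ 47.445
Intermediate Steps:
j(D, w) = -4 + D*w
√(j(36, -23) + 3083) = √((-4 + 36*(-23)) + 3083) = √((-4 - 828) + 3083) = √(-832 + 3083) = √2251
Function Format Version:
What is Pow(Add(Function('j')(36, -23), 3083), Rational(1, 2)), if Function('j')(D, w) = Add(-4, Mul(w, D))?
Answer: Pow(2251, Rational(1, 2)) ≈ 47.445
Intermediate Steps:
Function('j')(D, w) = Add(-4, Mul(D, w))
Pow(Add(Function('j')(36, -23), 3083), Rational(1, 2)) = Pow(Add(Add(-4, Mul(36, -23)), 3083), Rational(1, 2)) = Pow(Add(Add(-4, -828), 3083), Rational(1, 2)) = Pow(Add(-832, 3083), Rational(1, 2)) = Pow(2251, Rational(1, 2))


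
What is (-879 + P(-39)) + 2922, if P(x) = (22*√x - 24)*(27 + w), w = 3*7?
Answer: 891 + 1056*I*√39 ≈ 891.0 + 6594.7*I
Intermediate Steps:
w = 21
P(x) = -1152 + 1056*√x (P(x) = (22*√x - 24)*(27 + 21) = (-24 + 22*√x)*48 = -1152 + 1056*√x)
(-879 + P(-39)) + 2922 = (-879 + (-1152 + 1056*√(-39))) + 2922 = (-879 + (-1152 + 1056*(I*√39))) + 2922 = (-879 + (-1152 + 1056*I*√39)) + 2922 = (-2031 + 1056*I*√39) + 2922 = 891 + 1056*I*√39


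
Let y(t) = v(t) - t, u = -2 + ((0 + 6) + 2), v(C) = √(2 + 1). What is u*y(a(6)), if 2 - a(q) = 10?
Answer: 48 + 6*√3 ≈ 58.392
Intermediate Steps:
a(q) = -8 (a(q) = 2 - 1*10 = 2 - 10 = -8)
v(C) = √3
u = 6 (u = -2 + (6 + 2) = -2 + 8 = 6)
y(t) = √3 - t
u*y(a(6)) = 6*(√3 - 1*(-8)) = 6*(√3 + 8) = 6*(8 + √3) = 48 + 6*√3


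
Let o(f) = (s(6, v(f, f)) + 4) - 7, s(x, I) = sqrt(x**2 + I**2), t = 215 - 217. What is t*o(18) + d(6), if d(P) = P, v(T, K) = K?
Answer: 12 - 12*sqrt(10) ≈ -25.947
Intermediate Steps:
t = -2
s(x, I) = sqrt(I**2 + x**2)
o(f) = -3 + sqrt(36 + f**2) (o(f) = (sqrt(f**2 + 6**2) + 4) - 7 = (sqrt(f**2 + 36) + 4) - 7 = (sqrt(36 + f**2) + 4) - 7 = (4 + sqrt(36 + f**2)) - 7 = -3 + sqrt(36 + f**2))
t*o(18) + d(6) = -2*(-3 + sqrt(36 + 18**2)) + 6 = -2*(-3 + sqrt(36 + 324)) + 6 = -2*(-3 + sqrt(360)) + 6 = -2*(-3 + 6*sqrt(10)) + 6 = (6 - 12*sqrt(10)) + 6 = 12 - 12*sqrt(10)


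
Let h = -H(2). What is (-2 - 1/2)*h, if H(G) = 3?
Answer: 15/2 ≈ 7.5000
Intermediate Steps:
h = -3 (h = -1*3 = -3)
(-2 - 1/2)*h = (-2 - 1/2)*(-3) = (-2 - 1*½)*(-3) = (-2 - ½)*(-3) = -5/2*(-3) = 15/2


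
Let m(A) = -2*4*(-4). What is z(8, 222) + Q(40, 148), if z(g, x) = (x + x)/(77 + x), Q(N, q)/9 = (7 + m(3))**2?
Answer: 4093455/299 ≈ 13690.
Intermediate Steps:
m(A) = 32 (m(A) = -8*(-4) = 32)
Q(N, q) = 13689 (Q(N, q) = 9*(7 + 32)**2 = 9*39**2 = 9*1521 = 13689)
z(g, x) = 2*x/(77 + x) (z(g, x) = (2*x)/(77 + x) = 2*x/(77 + x))
z(8, 222) + Q(40, 148) = 2*222/(77 + 222) + 13689 = 2*222/299 + 13689 = 2*222*(1/299) + 13689 = 444/299 + 13689 = 4093455/299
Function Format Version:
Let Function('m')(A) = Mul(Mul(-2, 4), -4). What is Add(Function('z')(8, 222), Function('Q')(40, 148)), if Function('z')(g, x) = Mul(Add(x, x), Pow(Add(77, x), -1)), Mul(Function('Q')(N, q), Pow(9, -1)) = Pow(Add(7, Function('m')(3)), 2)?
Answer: Rational(4093455, 299) ≈ 13690.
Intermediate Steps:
Function('m')(A) = 32 (Function('m')(A) = Mul(-8, -4) = 32)
Function('Q')(N, q) = 13689 (Function('Q')(N, q) = Mul(9, Pow(Add(7, 32), 2)) = Mul(9, Pow(39, 2)) = Mul(9, 1521) = 13689)
Function('z')(g, x) = Mul(2, x, Pow(Add(77, x), -1)) (Function('z')(g, x) = Mul(Mul(2, x), Pow(Add(77, x), -1)) = Mul(2, x, Pow(Add(77, x), -1)))
Add(Function('z')(8, 222), Function('Q')(40, 148)) = Add(Mul(2, 222, Pow(Add(77, 222), -1)), 13689) = Add(Mul(2, 222, Pow(299, -1)), 13689) = Add(Mul(2, 222, Rational(1, 299)), 13689) = Add(Rational(444, 299), 13689) = Rational(4093455, 299)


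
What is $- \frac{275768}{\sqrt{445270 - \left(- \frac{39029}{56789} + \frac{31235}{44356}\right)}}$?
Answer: $- \frac{551536 \sqrt{78479117437682231641241}}{373868400874863} \approx -413.27$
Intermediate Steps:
$- \frac{275768}{\sqrt{445270 - \left(- \frac{39029}{56789} + \frac{31235}{44356}\right)}} = - \frac{275768}{\sqrt{445270 - \frac{42634091}{2518932884}}} = - \frac{275768}{\sqrt{\frac{1121605202624589}{2518932884}}} = - \frac{275768}{\frac{3}{1259466442} \sqrt{78479117437682231641241}} = - 275768 \frac{2 \sqrt{78479117437682231641241}}{373868400874863} = - \frac{551536 \sqrt{78479117437682231641241}}{373868400874863}$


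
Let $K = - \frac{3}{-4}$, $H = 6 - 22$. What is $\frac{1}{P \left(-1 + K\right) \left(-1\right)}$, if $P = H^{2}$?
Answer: $\frac{1}{64} \approx 0.015625$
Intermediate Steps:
$H = -16$ ($H = 6 - 22 = -16$)
$K = \frac{3}{4}$ ($K = \left(-3\right) \left(- \frac{1}{4}\right) = \frac{3}{4} \approx 0.75$)
$P = 256$ ($P = \left(-16\right)^{2} = 256$)
$\frac{1}{P \left(-1 + K\right) \left(-1\right)} = \frac{1}{256 \left(-1 + \frac{3}{4}\right) \left(-1\right)} = \frac{1}{256 \left(\left(- \frac{1}{4}\right) \left(-1\right)\right)} = \frac{1}{256 \cdot \frac{1}{4}} = \frac{1}{64}$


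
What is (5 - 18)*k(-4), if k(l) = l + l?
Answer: 104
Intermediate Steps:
k(l) = 2*l
(5 - 18)*k(-4) = (5 - 18)*(2*(-4)) = -13*(-8) = 104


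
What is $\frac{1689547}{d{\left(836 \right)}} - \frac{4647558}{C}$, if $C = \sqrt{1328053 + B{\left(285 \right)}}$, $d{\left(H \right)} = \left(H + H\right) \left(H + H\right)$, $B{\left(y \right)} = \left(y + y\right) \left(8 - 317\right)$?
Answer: $\frac{1689547}{2795584} - \frac{4647558 \sqrt{1151923}}{1151923} \approx -4329.6$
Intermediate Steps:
$B{\left(y \right)} = - 618 y$ ($B{\left(y \right)} = 2 y \left(-309\right) = - 618 y$)
$d{\left(H \right)} = 4 H^{2}$ ($d{\left(H \right)} = 2 H 2 H = 4 H^{2}$)
$C = \sqrt{1151923}$ ($C = \sqrt{1328053 - 176130} = \sqrt{1151923} \approx 1073.3$)
$\frac{1689547}{d{\left(836 \right)}} - \frac{4647558}{C} = \frac{1689547}{4 \cdot 836^{2}} - \frac{4647558}{\sqrt{1151923}} = \frac{1689547}{4 \cdot 698896} - 4647558 \frac{\sqrt{1151923}}{1151923} = \frac{1689547}{2795584} - \frac{4647558 \sqrt{1151923}}{1151923}$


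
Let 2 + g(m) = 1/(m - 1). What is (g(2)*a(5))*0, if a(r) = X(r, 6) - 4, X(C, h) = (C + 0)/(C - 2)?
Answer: 0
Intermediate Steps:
X(C, h) = C/(-2 + C)
g(m) = -2 + 1/(-1 + m) (g(m) = -2 + 1/(m - 1) = -2 + 1/(-1 + m))
a(r) = -4 + r/(-2 + r) (a(r) = r/(-2 + r) - 4 = -4 + r/(-2 + r))
(g(2)*a(5))*0 = (((3 - 2*2)/(-1 + 2))*((8 - 3*5)/(-2 + 5)))*0 = (((3 - 4)/1)*((8 - 15)/3))*0 = ((1*(-1))*((⅓)*(-7)))*0 = -1*(-7/3)*0 = (7/3)*0 = 0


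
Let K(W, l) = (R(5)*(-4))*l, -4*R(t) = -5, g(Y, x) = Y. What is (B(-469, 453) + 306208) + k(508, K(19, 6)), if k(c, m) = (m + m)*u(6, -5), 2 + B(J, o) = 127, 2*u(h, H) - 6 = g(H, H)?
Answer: 306303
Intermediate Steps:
u(h, H) = 3 + H/2
R(t) = 5/4 (R(t) = -¼*(-5) = 5/4)
B(J, o) = 125 (B(J, o) = -2 + 127 = 125)
K(W, l) = -5*l (K(W, l) = ((5/4)*(-4))*l = -5*l)
k(c, m) = m (k(c, m) = (m + m)*(3 + (½)*(-5)) = (2*m)*(3 - 5/2) = (2*m)*(½) = m)
(B(-469, 453) + 306208) + k(508, K(19, 6)) = (125 + 306208) - 5*6 = 306333 - 30 = 306303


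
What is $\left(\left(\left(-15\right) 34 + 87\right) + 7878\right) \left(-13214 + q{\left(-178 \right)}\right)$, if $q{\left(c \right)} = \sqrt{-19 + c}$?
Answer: $-98510370 + 7455 i \sqrt{197} \approx -9.851 \cdot 10^{7} + 1.0464 \cdot 10^{5} i$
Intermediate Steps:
$\left(\left(\left(-15\right) 34 + 87\right) + 7878\right) \left(-13214 + q{\left(-178 \right)}\right) = \left(\left(\left(-15\right) 34 + 87\right) + 7878\right) \left(-13214 + \sqrt{-19 - 178}\right) = \left(\left(-510 + 87\right) + 7878\right) \left(-13214 + \sqrt{-197}\right) = \left(-423 + 7878\right) \left(-13214 + i \sqrt{197}\right) = 7455 \left(-13214 + i \sqrt{197}\right) = -98510370 + 7455 i \sqrt{197}$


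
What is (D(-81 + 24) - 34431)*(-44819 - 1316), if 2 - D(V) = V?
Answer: 1585752220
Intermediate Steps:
D(V) = 2 - V
(D(-81 + 24) - 34431)*(-44819 - 1316) = ((2 - (-81 + 24)) - 34431)*(-44819 - 1316) = ((2 - 1*(-57)) - 34431)*(-46135) = ((2 + 57) - 34431)*(-46135) = (59 - 34431)*(-46135) = -34372*(-46135) = 1585752220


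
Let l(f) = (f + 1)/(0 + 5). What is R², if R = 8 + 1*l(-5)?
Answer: 1296/25 ≈ 51.840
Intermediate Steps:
l(f) = ⅕ + f/5 (l(f) = (1 + f)/5 = (1 + f)*(⅕) = ⅕ + f/5)
R = 36/5 (R = 8 + 1*(⅕ + (⅕)*(-5)) = 8 + 1*(⅕ - 1) = 8 + 1*(-⅘) = 8 - ⅘ = 36/5 ≈ 7.2000)
R² = (36/5)² = 1296/25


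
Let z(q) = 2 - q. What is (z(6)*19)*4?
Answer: -304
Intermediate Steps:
(z(6)*19)*4 = ((2 - 1*6)*19)*4 = ((2 - 6)*19)*4 = -4*19*4 = -76*4 = -304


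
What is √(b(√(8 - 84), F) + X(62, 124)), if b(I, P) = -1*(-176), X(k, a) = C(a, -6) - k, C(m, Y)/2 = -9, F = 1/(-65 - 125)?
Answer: 4*√6 ≈ 9.7980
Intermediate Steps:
F = -1/190 (F = 1/(-190) = -1/190 ≈ -0.0052632)
C(m, Y) = -18 (C(m, Y) = 2*(-9) = -18)
X(k, a) = -18 - k
b(I, P) = 176
√(b(√(8 - 84), F) + X(62, 124)) = √(176 + (-18 - 1*62)) = √(176 + (-18 - 62)) = √(176 - 80) = √96 = 4*√6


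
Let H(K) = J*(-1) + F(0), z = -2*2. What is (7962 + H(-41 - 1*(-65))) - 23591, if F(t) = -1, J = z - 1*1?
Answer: -15625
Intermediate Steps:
z = -4
J = -5 (J = -4 - 1*1 = -4 - 1 = -5)
H(K) = 4 (H(K) = -5*(-1) - 1 = 5 - 1 = 4)
(7962 + H(-41 - 1*(-65))) - 23591 = (7962 + 4) - 23591 = 7966 - 23591 = -15625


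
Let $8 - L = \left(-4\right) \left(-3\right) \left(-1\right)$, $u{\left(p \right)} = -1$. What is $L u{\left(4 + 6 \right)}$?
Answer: $-20$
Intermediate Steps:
$L = 20$ ($L = 8 - \left(-4\right) \left(-3\right) \left(-1\right) = 8 - 12 \left(-1\right) = 8 - -12 = 8 + 12 = 20$)
$L u{\left(4 + 6 \right)} = 20 \left(-1\right) = -20$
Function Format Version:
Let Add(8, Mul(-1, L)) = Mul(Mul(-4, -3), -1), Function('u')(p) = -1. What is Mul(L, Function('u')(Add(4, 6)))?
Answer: -20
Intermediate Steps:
L = 20 (L = Add(8, Mul(-1, Mul(Mul(-4, -3), -1))) = Add(8, Mul(-1, Mul(12, -1))) = Add(8, Mul(-1, -12)) = Add(8, 12) = 20)
Mul(L, Function('u')(Add(4, 6))) = Mul(20, -1) = -20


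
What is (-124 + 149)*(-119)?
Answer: -2975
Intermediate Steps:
(-124 + 149)*(-119) = 25*(-119) = -2975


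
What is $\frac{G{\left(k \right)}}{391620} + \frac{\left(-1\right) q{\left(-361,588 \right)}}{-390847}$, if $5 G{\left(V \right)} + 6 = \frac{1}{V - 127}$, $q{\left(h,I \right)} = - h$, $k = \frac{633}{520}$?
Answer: $\frac{377712510163}{410304282150450} \approx 0.00092057$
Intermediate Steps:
$k = \frac{633}{520}$ ($k = 633 \cdot \frac{1}{520} = \frac{633}{520} \approx 1.2173$)
$G{\left(V \right)} = - \frac{6}{5} + \frac{1}{5 \left(-127 + V\right)}$ ($G{\left(V \right)} = - \frac{6}{5} + \frac{1}{5 \left(V - 127\right)} = - \frac{6}{5} + \frac{1}{5 \left(-127 + V\right)}$)
$\frac{G{\left(k \right)}}{391620} + \frac{\left(-1\right) q{\left(-361,588 \right)}}{-390847} = \frac{\frac{1}{5} \frac{1}{-127 + \frac{633}{520}} \left(763 - \frac{1899}{260}\right)}{391620} + \frac{\left(-1\right) \left(\left(-1\right) \left(-361\right)\right)}{-390847} = \frac{763 - \frac{1899}{260}}{5 \left(- \frac{65407}{520}\right)} \frac{1}{391620} + \left(-1\right) 361 \left(- \frac{1}{390847}\right) = \frac{1}{5} \left(- \frac{520}{65407}\right) \frac{196481}{260} \cdot \frac{1}{391620} - - \frac{361}{390847} = \left(- \frac{392962}{327035}\right) \frac{1}{391620} + \frac{361}{390847} = - \frac{3221}{1049782350} + \frac{361}{390847} = \frac{377712510163}{410304282150450}$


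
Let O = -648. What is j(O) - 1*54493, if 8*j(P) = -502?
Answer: -218223/4 ≈ -54556.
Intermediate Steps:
j(P) = -251/4 (j(P) = (1/8)*(-502) = -251/4)
j(O) - 1*54493 = -251/4 - 1*54493 = -251/4 - 54493 = -218223/4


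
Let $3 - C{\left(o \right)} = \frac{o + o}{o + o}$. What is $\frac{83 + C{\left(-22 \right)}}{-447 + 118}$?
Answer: $- \frac{85}{329} \approx -0.25836$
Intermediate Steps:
$C{\left(o \right)} = 2$ ($C{\left(o \right)} = 3 - \frac{o + o}{o + o} = 3 - \frac{2 o}{2 o} = 3 - 2 o \frac{1}{2 o} = 3 - 1 = 2$)
$\frac{83 + C{\left(-22 \right)}}{-447 + 118} = \frac{83 + 2}{-447 + 118} = \frac{85}{-329} = 85 \left(- \frac{1}{329}\right) = - \frac{85}{329}$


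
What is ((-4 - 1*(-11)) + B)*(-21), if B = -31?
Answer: 504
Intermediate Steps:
((-4 - 1*(-11)) + B)*(-21) = ((-4 - 1*(-11)) - 31)*(-21) = ((-4 + 11) - 31)*(-21) = (7 - 31)*(-21) = -24*(-21) = 504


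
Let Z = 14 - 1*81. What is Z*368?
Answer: -24656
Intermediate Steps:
Z = -67 (Z = 14 - 81 = -67)
Z*368 = -67*368 = -24656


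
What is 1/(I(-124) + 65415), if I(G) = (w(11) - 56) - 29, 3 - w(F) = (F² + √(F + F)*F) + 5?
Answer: 65207/4251950187 + 11*√22/4251950187 ≈ 1.5348e-5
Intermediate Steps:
w(F) = -2 - F² - √2*F^(3/2) (w(F) = 3 - ((F² + √(F + F)*F) + 5) = 3 - ((F² + √(2*F)*F) + 5) = 3 - ((F² + (√2*√F)*F) + 5) = 3 - ((F² + √2*F^(3/2)) + 5) = 3 - (5 + F² + √2*F^(3/2)) = 3 + (-5 - F² - √2*F^(3/2)) = -2 - F² - √2*F^(3/2))
I(G) = -208 - 11*√22 (I(G) = ((-2 - 1*11² - √2*11^(3/2)) - 56) - 29 = ((-2 - 1*121 - √2*11*√11) - 56) - 29 = ((-2 - 121 - 11*√22) - 56) - 29 = ((-123 - 11*√22) - 56) - 29 = (-179 - 11*√22) - 29 = -208 - 11*√22)
1/(I(-124) + 65415) = 1/((-208 - 11*√22) + 65415) = 1/(65207 - 11*√22)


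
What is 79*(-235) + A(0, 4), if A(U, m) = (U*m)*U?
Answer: -18565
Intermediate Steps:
A(U, m) = m*U**2
79*(-235) + A(0, 4) = 79*(-235) + 4*0**2 = -18565 + 4*0 = -18565 + 0 = -18565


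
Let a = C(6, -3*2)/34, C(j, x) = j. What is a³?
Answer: 27/4913 ≈ 0.0054956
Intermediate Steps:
a = 3/17 (a = 6/34 = 6*(1/34) = 3/17 ≈ 0.17647)
a³ = (3/17)³ = 27/4913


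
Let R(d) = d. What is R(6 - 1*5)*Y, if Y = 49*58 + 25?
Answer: 2867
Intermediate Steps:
Y = 2867 (Y = 2842 + 25 = 2867)
R(6 - 1*5)*Y = (6 - 1*5)*2867 = (6 - 5)*2867 = 1*2867 = 2867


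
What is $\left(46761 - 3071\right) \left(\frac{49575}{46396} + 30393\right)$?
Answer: $\frac{30805015169535}{23198} \approx 1.3279 \cdot 10^{9}$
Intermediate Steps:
$\left(46761 - 3071\right) \left(\frac{49575}{46396} + 30393\right) = 43690 \left(49575 \cdot \frac{1}{46396} + 30393\right) = 43690 \left(\frac{49575}{46396} + 30393\right) = 43690 \cdot \frac{1410163203}{46396} = \frac{30805015169535}{23198}$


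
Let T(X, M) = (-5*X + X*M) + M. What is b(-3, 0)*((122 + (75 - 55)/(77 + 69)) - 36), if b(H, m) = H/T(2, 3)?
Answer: 18864/73 ≈ 258.41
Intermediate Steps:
T(X, M) = M - 5*X + M*X (T(X, M) = (-5*X + M*X) + M = M - 5*X + M*X)
b(H, m) = -H (b(H, m) = H/(3 - 5*2 + 3*2) = H/(3 - 10 + 6) = H/(-1) = H*(-1) = -H)
b(-3, 0)*((122 + (75 - 55)/(77 + 69)) - 36) = (-1*(-3))*((122 + (75 - 55)/(77 + 69)) - 36) = 3*((122 + 20/146) - 36) = 3*((122 + 20*(1/146)) - 36) = 3*((122 + 10/73) - 36) = 3*(8916/73 - 36) = 3*(6288/73) = 18864/73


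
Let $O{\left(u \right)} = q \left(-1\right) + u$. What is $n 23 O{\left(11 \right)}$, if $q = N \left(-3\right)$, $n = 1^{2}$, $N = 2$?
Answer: $391$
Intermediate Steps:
$n = 1$
$q = -6$ ($q = 2 \left(-3\right) = -6$)
$O{\left(u \right)} = 6 + u$ ($O{\left(u \right)} = \left(-6\right) \left(-1\right) + u = 6 + u$)
$n 23 O{\left(11 \right)} = 1 \cdot 23 \left(6 + 11\right) = 23 \cdot 17 = 391$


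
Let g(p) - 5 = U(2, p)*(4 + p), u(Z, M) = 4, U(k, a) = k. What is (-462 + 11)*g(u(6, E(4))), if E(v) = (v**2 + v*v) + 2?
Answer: -9471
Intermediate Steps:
E(v) = 2 + 2*v**2 (E(v) = (v**2 + v**2) + 2 = 2*v**2 + 2 = 2 + 2*v**2)
g(p) = 13 + 2*p (g(p) = 5 + 2*(4 + p) = 5 + (8 + 2*p) = 13 + 2*p)
(-462 + 11)*g(u(6, E(4))) = (-462 + 11)*(13 + 2*4) = -451*(13 + 8) = -451*21 = -9471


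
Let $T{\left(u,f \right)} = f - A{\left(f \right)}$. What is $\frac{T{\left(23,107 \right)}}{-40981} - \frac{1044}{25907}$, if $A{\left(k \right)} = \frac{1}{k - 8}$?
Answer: $- \frac{4510039180}{105107781933} \approx -0.042909$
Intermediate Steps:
$A{\left(k \right)} = \frac{1}{-8 + k}$
$T{\left(u,f \right)} = f - \frac{1}{-8 + f}$
$\frac{T{\left(23,107 \right)}}{-40981} - \frac{1044}{25907} = \frac{\frac{1}{-8 + 107} \left(-1 + 107 \left(-8 + 107\right)\right)}{-40981} - \frac{1044}{25907} = \frac{-1 + 107 \cdot 99}{99} \left(- \frac{1}{40981}\right) - \frac{1044}{25907} = \frac{-1 + 10593}{99} \left(- \frac{1}{40981}\right) - \frac{1044}{25907} = \frac{1}{99} \cdot 10592 \left(- \frac{1}{40981}\right) - \frac{1044}{25907} = \frac{10592}{99} \left(- \frac{1}{40981}\right) - \frac{1044}{25907} = - \frac{10592}{4057119} - \frac{1044}{25907} = - \frac{4510039180}{105107781933}$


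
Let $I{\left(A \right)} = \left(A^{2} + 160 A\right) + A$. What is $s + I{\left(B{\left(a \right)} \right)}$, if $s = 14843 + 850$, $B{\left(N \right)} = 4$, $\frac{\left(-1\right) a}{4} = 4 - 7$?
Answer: $16353$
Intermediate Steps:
$a = 12$ ($a = - 4 \left(4 - 7\right) = \left(-4\right) \left(-3\right) = 12$)
$I{\left(A \right)} = A^{2} + 161 A$
$s = 15693$
$s + I{\left(B{\left(a \right)} \right)} = 15693 + 4 \left(161 + 4\right) = 15693 + 4 \cdot 165 = 15693 + 660 = 16353$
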